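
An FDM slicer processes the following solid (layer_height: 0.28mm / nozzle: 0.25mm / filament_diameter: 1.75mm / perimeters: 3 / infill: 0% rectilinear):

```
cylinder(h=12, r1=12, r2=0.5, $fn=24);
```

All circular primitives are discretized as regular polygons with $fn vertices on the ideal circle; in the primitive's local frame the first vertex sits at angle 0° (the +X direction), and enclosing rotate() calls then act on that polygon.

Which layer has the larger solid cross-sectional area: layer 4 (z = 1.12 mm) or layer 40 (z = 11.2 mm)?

Layer 4 (z = 1.12): the cone contributes a regular 24-gon of circumradius 10.927 (interpolated between r1=12 and r2=0.5 at t=0.093) (area = (24/2)·10.927²·sin(360°/24) = 370.81 mm²). So its area = 370.81 mm². Layer 40 (z = 11.2): the cone contributes a regular 24-gon of circumradius 1.267 (interpolated between r1=12 and r2=0.5 at t=0.933) (area = (24/2)·1.267²·sin(360°/24) = 4.98 mm²). So its area = 4.98 mm². Layer 4 is larger (370.81 vs 4.98 mm²).

layer 4 (z = 1.12 mm)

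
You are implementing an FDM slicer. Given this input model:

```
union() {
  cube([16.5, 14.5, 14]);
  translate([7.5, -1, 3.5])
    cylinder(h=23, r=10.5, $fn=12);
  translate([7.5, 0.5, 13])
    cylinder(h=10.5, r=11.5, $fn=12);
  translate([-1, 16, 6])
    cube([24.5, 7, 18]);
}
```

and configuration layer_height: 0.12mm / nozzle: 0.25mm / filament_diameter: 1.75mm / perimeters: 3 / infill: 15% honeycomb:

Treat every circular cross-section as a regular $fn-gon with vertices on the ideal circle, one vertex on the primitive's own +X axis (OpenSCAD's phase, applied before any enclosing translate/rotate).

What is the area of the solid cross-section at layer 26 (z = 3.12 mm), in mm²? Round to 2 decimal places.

At z = 3.12 mm: the cube is present — its section is the full 16.5×14.5 rectangle (area 239.25 mm²); the cylinder at (7.5, -1) is absent (z outside [3.5, 26.5]); the cylinder at (7.5, 0.5) does not reach this height (z outside [13, 23.5]); the cube at (-1, 16) does not reach this height (z outside [6, 24]); Taking the union: only the 16.5×14.5 cube is present, so the union is just that shape — area = 239.25 mm². Overall, the cross-section is a single solid region. Net area = 239.25 mm².

239.25 mm²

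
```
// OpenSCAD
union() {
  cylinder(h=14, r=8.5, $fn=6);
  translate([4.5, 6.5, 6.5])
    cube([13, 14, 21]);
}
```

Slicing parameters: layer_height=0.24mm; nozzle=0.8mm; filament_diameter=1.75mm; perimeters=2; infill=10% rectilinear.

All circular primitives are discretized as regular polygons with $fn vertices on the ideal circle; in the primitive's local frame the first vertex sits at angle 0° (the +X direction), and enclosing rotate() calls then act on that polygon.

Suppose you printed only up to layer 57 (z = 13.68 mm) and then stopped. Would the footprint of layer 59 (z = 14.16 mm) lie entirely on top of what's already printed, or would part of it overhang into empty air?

entirely on top

Compare the two slices. At z = 13.68: the cylinder: section is a regular 6-gon, circumradius r=8.5 (area = (6/2)·8.500²·sin(360°/6) = 187.71 mm²); the 13×14 cube at (4.5, 6.5) contributes its full rectangle (area 182.00 mm²); Taking the union: the regions partially overlap — summed areas 369.71 mm² minus the doubly-counted overlap 0.05 mm² gives 369.66 mm² — area = 369.66 mm². At z = 14.16: the cylinder does not reach this height (z outside [0, 14]); the cube at (4.5, 6.5) (footprint 13×14) is included at this height (area 182.00 mm²); Taking the union: only the 13×14 cube at (4.5, 6.5) is present, so the union is just that shape — area = 182.00 mm². Checking containment: the cross-section at z = 14.16 is a subset of the cross-section at z = 13.68.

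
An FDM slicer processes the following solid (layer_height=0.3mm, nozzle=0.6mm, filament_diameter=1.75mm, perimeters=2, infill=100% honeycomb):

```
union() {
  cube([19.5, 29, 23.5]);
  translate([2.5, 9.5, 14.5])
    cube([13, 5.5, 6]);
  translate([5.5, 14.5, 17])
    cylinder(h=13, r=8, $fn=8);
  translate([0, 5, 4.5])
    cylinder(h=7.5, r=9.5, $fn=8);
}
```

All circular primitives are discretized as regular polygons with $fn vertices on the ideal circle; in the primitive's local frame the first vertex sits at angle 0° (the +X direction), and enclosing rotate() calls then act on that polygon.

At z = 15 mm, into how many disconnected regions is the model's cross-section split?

At z = 15 mm: the cube is present — its section is the full 19.5×29 rectangle; the 13×5.5 cube at (2.5, 9.5) contributes its full rectangle; the cylinder at (5.5, 14.5) is absent (z outside [17, 30]); the cylinder at (0, 5) is absent (z outside [4.5, 12]); Merging all regions: the 13×5.5 cube at (2.5, 9.5) lies entirely inside the 19.5×29 cube, so the union is just the 19.5×29 cube — 1 connected region. The result has 1 disconnected region.

1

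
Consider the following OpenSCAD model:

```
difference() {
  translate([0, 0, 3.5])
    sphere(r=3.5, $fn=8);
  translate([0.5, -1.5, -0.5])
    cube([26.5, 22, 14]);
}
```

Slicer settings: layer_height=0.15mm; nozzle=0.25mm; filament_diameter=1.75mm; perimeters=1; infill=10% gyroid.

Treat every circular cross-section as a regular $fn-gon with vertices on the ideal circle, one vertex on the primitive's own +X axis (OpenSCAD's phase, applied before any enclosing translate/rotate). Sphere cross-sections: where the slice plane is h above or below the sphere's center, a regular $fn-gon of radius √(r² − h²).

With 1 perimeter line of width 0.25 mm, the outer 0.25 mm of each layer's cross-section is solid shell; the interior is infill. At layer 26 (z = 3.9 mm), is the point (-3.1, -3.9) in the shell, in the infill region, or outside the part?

outside

At z = 3.9 mm: the r=3.5 sphere contributes a regular 8-gon of circumradius √(3.5²−0.4²) = 3.477; the 26.5×22 cube at (0.5, -1.5) contributes its full rectangle; Subtracting the remaining from the first: starting from the r=3.5 sphere, the 26.5×22 cube at (0.5, -1.5) partially overlaps it — only the 10.86 mm² overlap (of its 583.00 mm²) is removed, clipping the outline — 1 connected region. Overall, the cross-section is a single solid region. The nearest boundary edge runs (-0.00, -3.48)→(-2.46, -2.46); distance from the point to it = 1.58 mm. The point is not inside any of the regions above, so it lies outside the cross-section (1.58 mm from the nearest boundary).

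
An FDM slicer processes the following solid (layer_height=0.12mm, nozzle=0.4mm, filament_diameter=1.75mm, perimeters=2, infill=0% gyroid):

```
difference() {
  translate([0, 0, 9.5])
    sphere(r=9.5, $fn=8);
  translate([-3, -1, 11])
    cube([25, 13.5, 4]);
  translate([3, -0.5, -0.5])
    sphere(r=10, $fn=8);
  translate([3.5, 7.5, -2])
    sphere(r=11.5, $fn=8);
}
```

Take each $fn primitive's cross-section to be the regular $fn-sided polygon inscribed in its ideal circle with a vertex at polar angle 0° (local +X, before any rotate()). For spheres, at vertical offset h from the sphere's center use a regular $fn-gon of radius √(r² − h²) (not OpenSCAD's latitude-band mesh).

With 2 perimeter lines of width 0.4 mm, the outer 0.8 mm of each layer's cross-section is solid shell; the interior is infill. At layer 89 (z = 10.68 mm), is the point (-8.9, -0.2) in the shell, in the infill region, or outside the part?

shell

At z = 10.68 mm: the r=9.5 sphere slices to a regular 8-gon of circumradius 9.426 (√(r²−h²) with h=1.18 from center); the cube at (-3, -1) is absent (z outside [11, 15]); the sphere at (3, -0.5) is absent (|z−center|=11.180 > r=10); the sphere at (3.5, 7.5) does not reach this height (|z−center|=12.680 > r=11.5); Taking the first minus the rest: none of the subtracted shapes is present at this height, so the r=9.5 sphere is unchanged — 1 connected region. Overall, the cross-section is a single solid region. The nearest boundary edge runs (-9.43, 0.00)→(-6.67, -6.67); distance from the point to it = 0.41 mm. The point is inside the cross-section, 0.41 mm from the nearest boundary — within the 0.8 mm shell band (2 × 0.4).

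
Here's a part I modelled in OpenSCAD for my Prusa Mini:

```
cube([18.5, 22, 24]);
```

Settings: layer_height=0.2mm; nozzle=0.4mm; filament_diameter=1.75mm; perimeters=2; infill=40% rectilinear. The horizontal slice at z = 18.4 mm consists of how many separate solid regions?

At z = 18.4 mm: the cube is present — its section is the full 18.5×22 rectangle. The result has 1 disconnected region.

1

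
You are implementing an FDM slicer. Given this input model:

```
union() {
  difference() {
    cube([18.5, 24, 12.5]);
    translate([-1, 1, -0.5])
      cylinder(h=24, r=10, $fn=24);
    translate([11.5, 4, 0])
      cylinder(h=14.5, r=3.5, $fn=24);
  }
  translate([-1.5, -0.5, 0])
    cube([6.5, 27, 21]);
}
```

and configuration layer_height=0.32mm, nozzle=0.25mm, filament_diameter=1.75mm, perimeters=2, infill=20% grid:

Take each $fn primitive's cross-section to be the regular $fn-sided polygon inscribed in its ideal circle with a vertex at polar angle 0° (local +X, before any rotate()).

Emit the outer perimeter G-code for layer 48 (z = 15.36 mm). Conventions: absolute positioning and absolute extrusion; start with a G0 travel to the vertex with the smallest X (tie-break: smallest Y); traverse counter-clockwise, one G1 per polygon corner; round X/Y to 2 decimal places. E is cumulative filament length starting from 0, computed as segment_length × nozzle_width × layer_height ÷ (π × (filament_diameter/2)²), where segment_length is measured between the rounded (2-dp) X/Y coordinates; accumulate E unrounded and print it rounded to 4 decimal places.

G0 X-1.50 Y-0.50 Z15.36
G1 X5.00 Y-0.50 E0.2162
G1 X5.00 Y26.50 E1.1142
G1 X-1.50 Y26.50 E1.3304
G1 X-1.50 Y-0.50 E2.2284

At z = 15.36 mm: the cube is not intersected at this z (z outside [0, 12.5]); the r=10 cylinder at (-1, 1) contributes a regular 24-gon of circumradius 10; the cylinder at (11.5, 4) is absent (z outside [0, 14.5]); Subtracting the remaining from the first: the first operand is absent here, so nothing remains; the 6.5×27 cube at (-1.5, -0.5) contributes its full rectangle; Merging all regions: only the 6.5×27 cube at (-1.5, -0.5) is present, so the union is just that shape — 1 connected region. The outline is a single polygon with 4 vertices. Extrusion per mm of travel: 0.25 × 0.32 / (π × 0.875²) = 0.033260. Accumulating E over each segment gives final E = 2.2284.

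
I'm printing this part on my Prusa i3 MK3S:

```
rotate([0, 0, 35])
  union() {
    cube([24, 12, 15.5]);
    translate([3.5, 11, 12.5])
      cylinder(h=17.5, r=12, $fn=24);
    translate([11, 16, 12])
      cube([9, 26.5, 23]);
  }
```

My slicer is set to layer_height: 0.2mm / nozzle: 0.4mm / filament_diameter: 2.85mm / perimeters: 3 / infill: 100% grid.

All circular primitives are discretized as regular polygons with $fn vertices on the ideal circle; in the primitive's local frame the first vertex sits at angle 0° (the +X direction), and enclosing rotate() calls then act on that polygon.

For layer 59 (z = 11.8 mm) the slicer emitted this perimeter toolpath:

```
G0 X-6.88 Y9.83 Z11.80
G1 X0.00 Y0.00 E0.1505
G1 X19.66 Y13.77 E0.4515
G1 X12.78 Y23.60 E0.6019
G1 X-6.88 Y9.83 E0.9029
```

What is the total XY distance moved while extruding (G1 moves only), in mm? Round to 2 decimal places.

Sum the Euclidean lengths of each G1 segment: total = 72.00 mm.

72.00 mm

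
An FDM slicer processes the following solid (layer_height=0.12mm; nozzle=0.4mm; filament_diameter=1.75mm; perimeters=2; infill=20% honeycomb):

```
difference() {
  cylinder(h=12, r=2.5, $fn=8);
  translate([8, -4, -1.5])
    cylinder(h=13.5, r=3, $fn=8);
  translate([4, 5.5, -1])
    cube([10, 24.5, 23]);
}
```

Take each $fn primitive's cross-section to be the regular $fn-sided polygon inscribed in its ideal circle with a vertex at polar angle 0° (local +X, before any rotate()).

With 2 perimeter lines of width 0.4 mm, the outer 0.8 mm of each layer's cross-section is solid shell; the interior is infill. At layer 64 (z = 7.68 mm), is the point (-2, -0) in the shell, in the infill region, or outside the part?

shell

At z = 7.68 mm: the r=2.5 cylinder contributes a regular 8-gon of circumradius 2.5; the cylinder at (8, -4): section is a regular 8-gon, circumradius r=3; the 10×24.5 cube at (4, 5.5) contributes its full rectangle; Subtracting the remaining from the first: starting from the r=2.5 cylinder, the r=3 cylinder at (8, -4) misses the remaining region (no effect); the 10×24.5 cube at (4, 5.5) misses the remaining region (no effect) — 1 connected region. Overall, the cross-section is a single solid region. The nearest boundary edge runs (-1.77, -1.77)→(-2.50, 0.00); distance from the point to it = 0.46 mm. The point is inside the cross-section, 0.46 mm from the nearest boundary — within the 0.8 mm shell band (2 × 0.4).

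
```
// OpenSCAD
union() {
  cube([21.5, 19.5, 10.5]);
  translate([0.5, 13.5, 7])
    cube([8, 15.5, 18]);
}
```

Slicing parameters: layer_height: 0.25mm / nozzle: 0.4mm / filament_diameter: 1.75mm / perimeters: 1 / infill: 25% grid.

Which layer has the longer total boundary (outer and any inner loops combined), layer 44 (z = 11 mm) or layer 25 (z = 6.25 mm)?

Layer 44 (z = 11): the cube is not intersected at this z (z outside [0, 10.5]); the 8×15.5 cube at (0.5, 13.5) contributes its full rectangle (perimeter 47.00 mm); Taking the union: only the 8×15.5 cube at (0.5, 13.5) is present, so the union is just that shape — boundary = 47.00 mm. So its perimeter = 47.00 mm. Layer 25 (z = 6.25): the 21.5×19.5 cube contributes its full rectangle (perimeter 82.00 mm); the cube at (0.5, 13.5) does not reach this height (z outside [7, 25]); Taking the union: only the 21.5×19.5 cube is present, so the union is just that shape — boundary = 82.00 mm. So its perimeter = 82.00 mm. Layer 25 is larger (82.00 vs 47.00 mm).

layer 25 (z = 6.25 mm)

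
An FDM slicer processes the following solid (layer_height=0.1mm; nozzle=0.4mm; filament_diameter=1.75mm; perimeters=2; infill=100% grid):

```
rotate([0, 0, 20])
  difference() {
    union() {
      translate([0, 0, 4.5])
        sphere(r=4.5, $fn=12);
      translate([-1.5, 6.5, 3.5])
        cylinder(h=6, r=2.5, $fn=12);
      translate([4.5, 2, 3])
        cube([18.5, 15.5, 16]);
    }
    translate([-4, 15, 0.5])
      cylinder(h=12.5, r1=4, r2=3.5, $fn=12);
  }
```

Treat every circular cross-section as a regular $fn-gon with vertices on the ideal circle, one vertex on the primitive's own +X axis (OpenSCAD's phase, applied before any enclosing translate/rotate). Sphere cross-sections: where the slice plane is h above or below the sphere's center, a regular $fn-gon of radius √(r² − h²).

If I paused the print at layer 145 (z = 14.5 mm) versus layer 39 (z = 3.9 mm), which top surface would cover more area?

layer 39 (z = 3.9 mm)

Layer 145 (z = 14.5): the sphere is absent (|z−center|=10.000 > r=4.5); the cylinder at (-1.5, 6.5) is absent (z outside [3.5, 9.5]); the 18.5×15.5 cube at (4.5, 2) contributes its full rectangle (area 286.75 mm²); Merging all regions: only the 18.5×15.5 cube at (4.5, 2) is present, so the union is just that shape — area = 286.75 mm²; the cone at (-4, 15) is not intersected at this z (z outside [0.5, 13]); Taking the first minus the rest: none of the subtracted shapes is present at this height, so the result so far is unchanged — area = 286.75 mm²; (rotated 20° about Z; rotation is an isometry so areas/perimeters/island counts are preserved). So its area = 286.75 mm². Layer 39 (z = 3.9): the r=4.5 sphere slices to a regular 12-gon of circumradius 4.460 (√(r²−h²) with h=0.6 from center) (area = (12/2)·4.460²·sin(360°/12) = 59.67 mm²); the cylinder at (-1.5, 6.5): section is a regular 12-gon, circumradius r=2.5 (area = (12/2)·2.500²·sin(360°/12) = 18.75 mm²); the cube at (4.5, 2) (footprint 18.5×15.5) is included at this height (area 286.75 mm²); Merging all regions: the regions partially overlap — summed areas 365.17 mm² minus the doubly-counted overlap 0.08 mm² gives 365.09 mm² — area = 365.09 mm²; the cone at (-4, 15) contributes a regular 12-gon of circumradius 3.864 (interpolated between r1=4 and r2=3.5 at t=0.272) (area = (12/2)·3.864²·sin(360°/12) = 44.79 mm²); Subtracting the remaining from the first: starting from the result so far (365.09 mm²), the cone at (-4, 15) misses the remaining region (no effect) — area = 365.09 mm²; (whole slice rotated 20° about Z — lengths, areas and connectivity unchanged). So its area = 365.09 mm². Layer 39 is larger (365.09 vs 286.75 mm²).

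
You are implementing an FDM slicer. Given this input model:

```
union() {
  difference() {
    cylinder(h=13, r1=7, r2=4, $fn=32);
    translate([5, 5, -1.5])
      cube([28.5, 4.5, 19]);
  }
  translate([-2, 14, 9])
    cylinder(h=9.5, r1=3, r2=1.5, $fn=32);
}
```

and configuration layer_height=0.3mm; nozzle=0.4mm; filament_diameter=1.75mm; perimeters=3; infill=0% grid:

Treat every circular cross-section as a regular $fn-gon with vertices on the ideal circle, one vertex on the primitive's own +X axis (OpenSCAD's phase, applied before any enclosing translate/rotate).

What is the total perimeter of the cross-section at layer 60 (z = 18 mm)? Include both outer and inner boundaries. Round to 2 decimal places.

At z = 18 mm: the cone is not intersected at this z (z outside [0, 13]); the cube at (5, 5) is not intersected at this z (z outside [-1.5, 17.5]); After the difference (first − rest): the first operand is absent here, so nothing remains; the cone at (-2, 14) contributes a regular 32-gon of circumradius 1.579 (interpolated between r1=3 and r2=1.5 at t=0.947) (perimeter = 2·32·1.579·sin(180°/32) = 9.90 mm); Taking the union: only the cone at (-2, 14) is present, so the union is just that shape — boundary = 9.90 mm. Overall, the cross-section is a single solid region. Total boundary length (outer) = 9.90 mm.

9.90 mm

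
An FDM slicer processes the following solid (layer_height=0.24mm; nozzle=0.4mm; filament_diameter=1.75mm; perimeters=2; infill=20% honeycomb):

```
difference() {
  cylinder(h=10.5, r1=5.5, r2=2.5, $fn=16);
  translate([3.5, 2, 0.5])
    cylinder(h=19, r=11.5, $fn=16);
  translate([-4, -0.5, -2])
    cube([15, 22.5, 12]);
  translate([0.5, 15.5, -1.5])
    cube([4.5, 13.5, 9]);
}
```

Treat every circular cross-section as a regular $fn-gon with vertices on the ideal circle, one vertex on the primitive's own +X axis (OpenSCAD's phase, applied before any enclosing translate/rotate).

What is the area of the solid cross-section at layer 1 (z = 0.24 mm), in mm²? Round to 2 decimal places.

43.79 mm²

At z = 0.24 mm: the cone (r1=5.5→r2=2.5) has section circumradius 5.431 here — a regular 16-gon (area = (16/2)·5.431²·sin(360°/16) = 90.31 mm²); the cylinder at (3.5, 2) is absent (z outside [0.5, 19.5]); the 15×22.5 cube at (-4, -0.5) contributes its full rectangle (area 337.50 mm²); the 4.5×13.5 cube at (0.5, 15.5) contributes its full rectangle (area 60.75 mm²); Subtracting the remaining from the first: starting from the cone (90.31 mm²), the 15×22.5 cube at (-4, -0.5) partially overlaps it — only the 46.53 mm² overlap (of its 337.50 mm²) is removed, clipping the outline; the 4.5×13.5 cube at (0.5, 15.5) misses the remaining region (no effect) — area = 43.79 mm². Overall, the cross-section is a single solid region. Net area = 43.79 mm².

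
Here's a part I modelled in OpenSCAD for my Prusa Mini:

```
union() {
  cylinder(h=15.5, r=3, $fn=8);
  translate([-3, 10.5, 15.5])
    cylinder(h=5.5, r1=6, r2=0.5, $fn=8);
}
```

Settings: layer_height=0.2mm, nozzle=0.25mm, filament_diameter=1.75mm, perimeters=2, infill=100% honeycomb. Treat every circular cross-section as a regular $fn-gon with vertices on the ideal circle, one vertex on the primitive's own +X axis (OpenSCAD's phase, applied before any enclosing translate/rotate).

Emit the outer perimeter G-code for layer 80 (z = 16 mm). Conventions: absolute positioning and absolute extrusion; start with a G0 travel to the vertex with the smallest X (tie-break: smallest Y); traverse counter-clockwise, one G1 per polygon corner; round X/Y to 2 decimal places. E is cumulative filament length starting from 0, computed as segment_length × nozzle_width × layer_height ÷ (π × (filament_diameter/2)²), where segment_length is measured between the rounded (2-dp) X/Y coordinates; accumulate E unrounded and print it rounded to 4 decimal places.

At z = 16 mm: the cylinder is not intersected at this z (z outside [0, 15.5]); the cone at (-3, 10.5) contributes a regular 8-gon of circumradius 5.500 (interpolated between r1=6 and r2=0.5 at t=0.091); Taking the union: only the cone at (-3, 10.5) is present, so the union is just that shape — 1 connected region. The outline is a single polygon with 8 vertices. Extrusion per mm of travel: 0.25 × 0.2 / (π × 0.875²) = 0.020788. Accumulating E over each segment gives final E = 0.7001.

G0 X-8.50 Y10.50 Z16.00
G1 X-6.89 Y6.61 E0.0875
G1 X-3.00 Y5.00 E0.1750
G1 X0.89 Y6.61 E0.2625
G1 X2.50 Y10.50 E0.3501
G1 X0.89 Y14.39 E0.4376
G1 X-3.00 Y16.00 E0.5251
G1 X-6.89 Y14.39 E0.6126
G1 X-8.50 Y10.50 E0.7001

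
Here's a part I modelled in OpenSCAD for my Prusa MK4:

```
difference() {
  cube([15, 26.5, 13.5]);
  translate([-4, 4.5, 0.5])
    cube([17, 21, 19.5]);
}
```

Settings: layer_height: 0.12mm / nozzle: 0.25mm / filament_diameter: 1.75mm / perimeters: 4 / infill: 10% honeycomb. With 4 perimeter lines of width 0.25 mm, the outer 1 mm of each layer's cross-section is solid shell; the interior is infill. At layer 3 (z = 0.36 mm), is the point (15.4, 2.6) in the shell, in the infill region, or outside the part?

At z = 0.36 mm: the cube is present — its section is the full 15×26.5 rectangle; the cube at (-4, 4.5) is not intersected at this z (z outside [0.5, 20]); After the difference (first − rest): none of the subtracted shapes is present at this height, so the 15×26.5 cube is unchanged — 1 connected region. Overall, the cross-section is a single solid region. The nearest boundary edge runs (15.00, 0.00)→(15.00, 26.50); distance from the point to it = 0.40 mm. The point is not inside any of the regions above, so it lies outside the cross-section (0.40 mm from the nearest boundary).

outside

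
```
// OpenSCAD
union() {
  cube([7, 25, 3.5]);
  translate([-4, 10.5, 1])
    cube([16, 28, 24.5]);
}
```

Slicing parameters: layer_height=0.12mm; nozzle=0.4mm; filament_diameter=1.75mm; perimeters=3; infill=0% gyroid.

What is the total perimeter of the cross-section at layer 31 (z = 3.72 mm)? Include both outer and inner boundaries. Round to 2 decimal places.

88.00 mm

At z = 3.72 mm: the cube does not reach this height (z outside [0, 3.5]); the 16×28 cube at (-4, 10.5) contributes its full rectangle (perimeter 88.00 mm); Taking the union: only the 16×28 cube at (-4, 10.5) is present, so the union is just that shape — boundary = 88.00 mm. Overall, the cross-section is a single solid region. Total boundary length (outer) = 88.00 mm.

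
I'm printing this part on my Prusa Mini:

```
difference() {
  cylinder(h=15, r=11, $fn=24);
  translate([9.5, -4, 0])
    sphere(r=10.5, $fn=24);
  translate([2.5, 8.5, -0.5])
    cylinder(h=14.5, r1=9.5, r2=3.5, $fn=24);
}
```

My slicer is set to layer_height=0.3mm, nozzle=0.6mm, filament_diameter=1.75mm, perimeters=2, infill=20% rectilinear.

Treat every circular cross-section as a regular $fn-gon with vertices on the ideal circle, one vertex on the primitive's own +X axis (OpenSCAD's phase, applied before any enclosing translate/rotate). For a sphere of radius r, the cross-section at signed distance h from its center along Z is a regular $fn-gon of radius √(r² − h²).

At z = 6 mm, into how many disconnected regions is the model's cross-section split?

2

At z = 6 mm: the r=11 cylinder contributes a regular 24-gon of circumradius 11; the sphere at (9.5, -4): section is a regular 24-gon, circumradius = √(r²−h²) = √(10.5²−6²) = 8.617; the cone at (2.5, 8.5) (r1=9.5→r2=3.5) has section circumradius 6.810 here — a regular 24-gon; After the difference (first − rest): starting from the r=11 cylinder, the r=10.5 sphere at (9.5, -4) partially overlaps it — only the 105.86 mm² overlap (of its 230.61 mm²) is removed, clipping the outline; the cone at (2.5, 8.5) partially overlaps it — only the 86.33 mm² overlap (of its 144.05 mm²) is removed, clipping the outline — 2 connected regions. The result has 2 disconnected regions.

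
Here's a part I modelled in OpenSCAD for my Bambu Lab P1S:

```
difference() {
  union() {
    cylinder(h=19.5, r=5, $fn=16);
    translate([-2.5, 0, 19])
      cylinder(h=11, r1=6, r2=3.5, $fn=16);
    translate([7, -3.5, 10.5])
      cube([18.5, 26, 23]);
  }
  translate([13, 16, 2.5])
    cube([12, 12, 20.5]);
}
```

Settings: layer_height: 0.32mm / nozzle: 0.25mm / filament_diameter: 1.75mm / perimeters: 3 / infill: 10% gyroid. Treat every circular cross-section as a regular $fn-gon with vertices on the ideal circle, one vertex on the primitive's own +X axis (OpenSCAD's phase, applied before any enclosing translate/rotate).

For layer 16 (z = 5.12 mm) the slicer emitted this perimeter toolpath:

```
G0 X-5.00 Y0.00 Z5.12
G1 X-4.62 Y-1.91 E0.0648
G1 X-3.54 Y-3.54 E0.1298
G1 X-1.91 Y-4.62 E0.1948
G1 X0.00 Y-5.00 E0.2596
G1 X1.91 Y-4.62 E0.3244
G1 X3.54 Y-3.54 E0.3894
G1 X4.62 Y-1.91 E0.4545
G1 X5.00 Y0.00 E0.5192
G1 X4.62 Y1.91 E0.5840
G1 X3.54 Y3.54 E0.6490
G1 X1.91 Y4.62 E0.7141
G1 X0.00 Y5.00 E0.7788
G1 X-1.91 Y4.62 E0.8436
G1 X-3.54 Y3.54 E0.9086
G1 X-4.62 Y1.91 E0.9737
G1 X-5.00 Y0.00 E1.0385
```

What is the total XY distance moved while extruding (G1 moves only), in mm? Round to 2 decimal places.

Sum the Euclidean lengths of each G1 segment: total = 31.22 mm.

31.22 mm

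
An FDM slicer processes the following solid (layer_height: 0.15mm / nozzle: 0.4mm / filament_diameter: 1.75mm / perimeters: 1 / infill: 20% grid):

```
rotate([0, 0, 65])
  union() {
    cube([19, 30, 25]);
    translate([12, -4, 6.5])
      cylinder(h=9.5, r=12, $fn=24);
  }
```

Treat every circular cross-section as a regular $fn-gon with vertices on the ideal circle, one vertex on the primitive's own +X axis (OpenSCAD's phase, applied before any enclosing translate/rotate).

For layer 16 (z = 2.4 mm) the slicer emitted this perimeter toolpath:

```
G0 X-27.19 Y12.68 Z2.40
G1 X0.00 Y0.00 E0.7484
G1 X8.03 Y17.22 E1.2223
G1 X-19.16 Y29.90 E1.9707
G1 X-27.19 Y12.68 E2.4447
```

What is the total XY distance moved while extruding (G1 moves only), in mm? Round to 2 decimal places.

98.00 mm

Sum the Euclidean lengths of each G1 segment: total = 98.00 mm.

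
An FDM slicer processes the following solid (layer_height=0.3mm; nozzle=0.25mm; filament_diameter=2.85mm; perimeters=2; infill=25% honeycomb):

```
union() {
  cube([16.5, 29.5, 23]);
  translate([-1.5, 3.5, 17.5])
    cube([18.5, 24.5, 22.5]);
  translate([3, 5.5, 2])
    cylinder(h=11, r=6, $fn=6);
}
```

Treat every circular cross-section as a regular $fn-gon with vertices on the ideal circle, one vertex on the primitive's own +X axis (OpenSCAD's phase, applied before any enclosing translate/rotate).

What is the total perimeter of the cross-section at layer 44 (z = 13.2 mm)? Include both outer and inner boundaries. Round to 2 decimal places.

At z = 13.2 mm: the cube (footprint 16.5×29.5) is included at this height (perimeter 92.00 mm); the cube at (-1.5, 3.5) is absent (z outside [17.5, 40]); the cylinder at (3, 5.5) does not reach this height (z outside [2, 13]); Merging all regions: only the 16.5×29.5 cube is present, so the union is just that shape — boundary = 92.00 mm. Overall, the cross-section is a single solid region. Total boundary length (outer) = 92.00 mm.

92.00 mm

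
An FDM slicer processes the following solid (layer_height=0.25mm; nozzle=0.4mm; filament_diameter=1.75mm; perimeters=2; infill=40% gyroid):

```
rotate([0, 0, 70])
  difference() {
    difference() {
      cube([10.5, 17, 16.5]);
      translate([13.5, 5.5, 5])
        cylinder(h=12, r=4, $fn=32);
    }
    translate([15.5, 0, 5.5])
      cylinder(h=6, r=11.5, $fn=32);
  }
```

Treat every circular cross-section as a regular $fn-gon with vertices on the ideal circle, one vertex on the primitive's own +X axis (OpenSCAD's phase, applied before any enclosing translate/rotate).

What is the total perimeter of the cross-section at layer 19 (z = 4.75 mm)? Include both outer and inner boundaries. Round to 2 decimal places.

55.00 mm

At z = 4.75 mm: the cube (footprint 10.5×17) is included at this height (perimeter 55.00 mm); the cylinder at (13.5, 5.5) is absent (z outside [5, 17]); Subtracting the remaining from the first: none of the subtracted shapes is present at this height, so the 10.5×17 cube is unchanged — boundary = 55.00 mm; the cylinder at (15.5, 0) is not intersected at this z (z outside [5.5, 11.5]); Taking the first minus the rest: none of the subtracted shapes is present at this height, so that combined region is unchanged — boundary = 55.00 mm; (rotated 70° about Z; rotation is an isometry so areas/perimeters/island counts are preserved). Overall, the cross-section is a single solid region. Total boundary length (outer) = 55.00 mm.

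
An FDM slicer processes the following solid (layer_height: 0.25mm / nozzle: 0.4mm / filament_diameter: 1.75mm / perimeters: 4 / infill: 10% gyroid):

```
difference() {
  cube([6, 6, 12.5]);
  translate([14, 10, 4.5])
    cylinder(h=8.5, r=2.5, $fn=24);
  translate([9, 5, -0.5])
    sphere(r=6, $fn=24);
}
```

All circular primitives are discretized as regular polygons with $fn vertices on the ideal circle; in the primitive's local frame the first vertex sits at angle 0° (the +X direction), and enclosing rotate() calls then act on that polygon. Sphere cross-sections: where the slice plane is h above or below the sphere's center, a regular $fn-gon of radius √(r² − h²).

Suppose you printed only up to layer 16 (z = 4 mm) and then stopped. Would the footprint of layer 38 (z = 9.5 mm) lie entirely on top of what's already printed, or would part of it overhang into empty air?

Compare the two slices. At z = 4: the cube (footprint 6×6) is included at this height (area 36.00 mm²); the cylinder at (14, 10) is absent (z outside [4.5, 13]); the sphere at (9, 5): section is a regular 24-gon, circumradius = √(r²−h²) = √(6²−4.5²) = 3.969 (area = (24/2)·3.969²·sin(360°/24) = 48.92 mm²); Subtracting the remaining from the first: starting from the 6×6 cube (36.00 mm²), the r=6 sphere at (9, 5) partially overlaps it — only the 2.56 mm² overlap (of its 48.92 mm²) is removed, clipping the outline — area = 33.44 mm². At z = 9.5: the cube is present — its section is the full 6×6 rectangle (area 36.00 mm²); the r=2.5 cylinder at (14, 10) contributes a regular 24-gon of circumradius 2.5 (area = (24/2)·2.500²·sin(360°/24) = 19.41 mm²); the sphere at (9, 5) is absent (|z−center|=10.000 > r=6); Taking the first minus the rest: starting from the 6×6 cube (36.00 mm²), the r=2.5 cylinder at (14, 10) misses the remaining region (no effect) — area = 36.00 mm². Checking containment: at z = 9.5 the cross-section extends beyond the z = 4 cross-section by about 2.56 mm².

part overhangs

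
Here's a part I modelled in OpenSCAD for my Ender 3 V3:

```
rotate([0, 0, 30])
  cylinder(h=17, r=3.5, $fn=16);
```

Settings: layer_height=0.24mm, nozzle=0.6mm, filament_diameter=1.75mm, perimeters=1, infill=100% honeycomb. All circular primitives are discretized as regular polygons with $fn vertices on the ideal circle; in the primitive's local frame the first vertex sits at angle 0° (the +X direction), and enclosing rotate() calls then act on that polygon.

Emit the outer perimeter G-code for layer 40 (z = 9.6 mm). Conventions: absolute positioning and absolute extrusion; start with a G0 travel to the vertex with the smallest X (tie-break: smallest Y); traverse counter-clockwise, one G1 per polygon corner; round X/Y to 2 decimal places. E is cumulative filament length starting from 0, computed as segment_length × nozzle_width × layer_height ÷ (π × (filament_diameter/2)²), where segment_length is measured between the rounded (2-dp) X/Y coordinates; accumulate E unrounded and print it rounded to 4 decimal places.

G0 X-3.47 Y-0.46 Z9.60
G1 X-3.03 Y-1.75 E0.0816
G1 X-2.13 Y-2.78 E0.1635
G1 X-0.91 Y-3.38 E0.2449
G1 X0.46 Y-3.47 E0.3271
G1 X1.75 Y-3.03 E0.4087
G1 X2.78 Y-2.13 E0.4906
G1 X3.38 Y-0.91 E0.5720
G1 X3.47 Y0.46 E0.6542
G1 X3.03 Y1.75 E0.7358
G1 X2.13 Y2.78 E0.8176
G1 X0.91 Y3.38 E0.8990
G1 X-0.46 Y3.47 E0.9812
G1 X-1.75 Y3.03 E1.0628
G1 X-2.78 Y2.13 E1.1447
G1 X-3.38 Y0.91 E1.2261
G1 X-3.47 Y-0.46 E1.3083

At z = 9.6 mm: the r=3.5 cylinder gives a regular 16-gon of circumradius 3.5 (constant along its height); (rotated 30° about Z; rotation is an isometry so areas/perimeters/island counts are preserved). The outline is a single polygon with 16 vertices. Extrusion per mm of travel: 0.6 × 0.24 / (π × 0.875²) = 0.059868. Accumulating E over each segment gives final E = 1.3083.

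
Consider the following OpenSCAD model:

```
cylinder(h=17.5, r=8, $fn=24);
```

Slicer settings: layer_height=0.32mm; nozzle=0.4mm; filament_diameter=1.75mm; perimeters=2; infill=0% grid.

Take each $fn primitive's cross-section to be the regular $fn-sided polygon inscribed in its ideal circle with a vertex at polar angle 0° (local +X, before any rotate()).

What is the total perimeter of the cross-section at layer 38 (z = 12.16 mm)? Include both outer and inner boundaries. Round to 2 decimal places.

At z = 12.16 mm: the r=8 cylinder gives a regular 24-gon of circumradius 8 (constant along its height) (perimeter = 2·24·8.000·sin(180°/24) = 50.12 mm). Overall, the cross-section is a single solid region. Total boundary length (outer) = 50.12 mm.

50.12 mm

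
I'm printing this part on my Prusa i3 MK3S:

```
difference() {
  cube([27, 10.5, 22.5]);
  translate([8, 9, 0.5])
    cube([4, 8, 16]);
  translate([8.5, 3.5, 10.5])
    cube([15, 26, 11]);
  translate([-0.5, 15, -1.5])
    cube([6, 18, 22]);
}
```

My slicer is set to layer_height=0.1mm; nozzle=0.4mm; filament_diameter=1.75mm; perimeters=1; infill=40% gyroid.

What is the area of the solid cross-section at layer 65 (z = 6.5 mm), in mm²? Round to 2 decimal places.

277.50 mm²

At z = 6.5 mm: the cube is present — its section is the full 27×10.5 rectangle (area 283.50 mm²); the cube at (8, 9) is present — its section is the full 4×8 rectangle (area 32.00 mm²); the cube at (8.5, 3.5) is absent (z outside [10.5, 21.5]); the cube at (-0.5, 15) is present — its section is the full 6×18 rectangle (area 108.00 mm²); After the difference (first − rest): starting from the 27×10.5 cube (283.50 mm²), the 4×8 cube at (8, 9) partially overlaps it — only the 6.00 mm² overlap (of its 32.00 mm²) is removed, clipping the outline; the 6×18 cube at (-0.5, 15) misses the remaining region (no effect) — area = 277.50 mm². Overall, the cross-section is a single solid region. Net area = 277.50 mm².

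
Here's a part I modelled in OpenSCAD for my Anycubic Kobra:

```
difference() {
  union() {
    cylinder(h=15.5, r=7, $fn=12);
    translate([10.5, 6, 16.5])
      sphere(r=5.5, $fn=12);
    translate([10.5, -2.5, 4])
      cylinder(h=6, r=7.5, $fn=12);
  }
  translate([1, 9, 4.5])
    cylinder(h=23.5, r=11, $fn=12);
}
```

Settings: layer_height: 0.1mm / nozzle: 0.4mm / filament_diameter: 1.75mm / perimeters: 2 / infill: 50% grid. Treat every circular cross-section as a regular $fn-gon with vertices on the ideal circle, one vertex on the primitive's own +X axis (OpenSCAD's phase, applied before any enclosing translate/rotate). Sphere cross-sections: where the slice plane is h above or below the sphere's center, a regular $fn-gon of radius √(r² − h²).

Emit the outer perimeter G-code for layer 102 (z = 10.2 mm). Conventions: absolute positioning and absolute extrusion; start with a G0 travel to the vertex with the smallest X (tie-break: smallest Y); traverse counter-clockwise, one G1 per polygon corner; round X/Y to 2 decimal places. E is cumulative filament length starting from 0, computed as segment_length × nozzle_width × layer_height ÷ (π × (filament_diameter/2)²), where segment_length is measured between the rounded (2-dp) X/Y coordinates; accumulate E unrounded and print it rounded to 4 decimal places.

G0 X-7.00 Y0.00 Z10.20
G1 X-6.06 Y-3.50 E0.0603
G1 X-3.50 Y-6.06 E0.1205
G1 X0.00 Y-7.00 E0.1807
G1 X3.50 Y-6.06 E0.2410
G1 X6.06 Y-3.50 E0.3012
G1 X6.99 Y-0.04 E0.3608
G1 X6.50 Y-0.53 E0.3723
G1 X1.00 Y-2.00 E0.4670
G1 X-4.50 Y-0.53 E0.5617
G1 X-6.58 Y1.56 E0.6107
G1 X-7.00 Y0.00 E0.6376

At z = 10.2 mm: the r=7 cylinder contributes a regular 12-gon of circumradius 7; the sphere at (10.5, 6) is not intersected at this z (|z−center|=6.300 > r=5.5); the cylinder at (10.5, -2.5) is not intersected at this z (z outside [4, 10]); Taking the union: only the r=7 cylinder is present, so the union is just that shape — 1 connected region; the r=11 cylinder at (1, 9) gives a regular 12-gon of circumradius 11 (constant along its height); Subtracting the remaining from the first: starting from the result so far, the r=11 cylinder at (1, 9) partially overlaps it — only the 86.13 mm² overlap (of its 363.00 mm²) is removed, clipping the outline — 1 connected region. The outline is a single polygon with 11 vertices. Extrusion per mm of travel: 0.4 × 0.1 / (π × 0.875²) = 0.016630. Accumulating E over each segment gives final E = 0.6376.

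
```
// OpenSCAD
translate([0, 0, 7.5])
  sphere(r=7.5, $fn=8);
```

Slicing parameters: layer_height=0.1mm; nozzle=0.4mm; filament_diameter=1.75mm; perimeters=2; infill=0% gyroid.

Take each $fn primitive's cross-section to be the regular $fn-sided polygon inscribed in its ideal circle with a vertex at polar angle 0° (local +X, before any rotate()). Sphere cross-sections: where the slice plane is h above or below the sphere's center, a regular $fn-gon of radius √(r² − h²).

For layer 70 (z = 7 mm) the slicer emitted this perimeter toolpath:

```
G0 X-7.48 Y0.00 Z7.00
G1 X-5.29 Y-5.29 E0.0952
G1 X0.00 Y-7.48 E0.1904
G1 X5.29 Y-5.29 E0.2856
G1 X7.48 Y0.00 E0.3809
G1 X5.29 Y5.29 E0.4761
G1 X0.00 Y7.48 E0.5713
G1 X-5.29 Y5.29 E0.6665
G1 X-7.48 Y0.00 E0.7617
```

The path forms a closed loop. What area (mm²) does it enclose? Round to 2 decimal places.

Apply the shoelace formula to the sequence of (X, Y) vertices; enclosed area = 158.28 mm².

158.28 mm²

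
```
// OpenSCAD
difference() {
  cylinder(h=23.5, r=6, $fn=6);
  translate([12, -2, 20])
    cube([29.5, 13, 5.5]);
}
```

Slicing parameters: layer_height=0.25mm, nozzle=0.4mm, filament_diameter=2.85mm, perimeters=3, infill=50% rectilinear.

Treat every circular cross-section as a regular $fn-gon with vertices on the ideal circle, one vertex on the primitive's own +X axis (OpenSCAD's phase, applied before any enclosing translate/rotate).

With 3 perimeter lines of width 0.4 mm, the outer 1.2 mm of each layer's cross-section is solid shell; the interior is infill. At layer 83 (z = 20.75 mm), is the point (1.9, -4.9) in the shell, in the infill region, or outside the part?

At z = 20.75 mm: the r=6 cylinder contributes a regular 6-gon of circumradius 6; the 29.5×13 cube at (12, -2) contributes its full rectangle; After the difference (first − rest): starting from the r=6 cylinder, the 29.5×13 cube at (12, -2) misses the remaining region (no effect) — 1 connected region. Overall, the cross-section is a single solid region. The nearest boundary edge runs (3.00, -5.20)→(-3.00, -5.20); distance from the point to it = 0.30 mm. The point is inside the cross-section, 0.30 mm from the nearest boundary — within the 1.2 mm shell band (3 × 0.4).

shell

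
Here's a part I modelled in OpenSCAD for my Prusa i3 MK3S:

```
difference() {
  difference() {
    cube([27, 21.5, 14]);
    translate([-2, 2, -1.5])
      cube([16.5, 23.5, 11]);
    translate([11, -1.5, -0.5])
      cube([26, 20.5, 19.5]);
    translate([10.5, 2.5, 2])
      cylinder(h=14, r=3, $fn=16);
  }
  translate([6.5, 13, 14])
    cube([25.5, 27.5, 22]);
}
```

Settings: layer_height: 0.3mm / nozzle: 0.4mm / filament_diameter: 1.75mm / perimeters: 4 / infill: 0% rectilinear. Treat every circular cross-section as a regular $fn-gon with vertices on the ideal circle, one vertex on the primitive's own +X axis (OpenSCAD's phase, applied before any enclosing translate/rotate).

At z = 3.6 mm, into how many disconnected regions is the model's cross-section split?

At z = 3.6 mm: the 27×21.5 cube contributes its full rectangle; the cube at (-2, 2) (footprint 16.5×23.5) is included at this height; the 26×20.5 cube at (11, -1.5) contributes its full rectangle; the r=3 cylinder at (10.5, 2.5) gives a regular 16-gon of circumradius 3 (constant along its height); Taking the first minus the rest: starting from the 27×21.5 cube, the 16.5×23.5 cube at (-2, 2) partially overlaps it — only the 282.75 mm² overlap (of its 387.75 mm²) is removed, clipping the outline; the 26×20.5 cube at (11, -1.5) partially overlaps it — only the 244.50 mm² overlap (of its 533.00 mm²) is removed, clipping the outline; the r=3 cylinder at (10.5, 2.5) partially overlaps it — only the 5.92 mm² overlap (of its 27.55 mm²) is removed, clipping the outline — 2 connected regions; the cube at (6.5, 13) is not intersected at this z (z outside [14, 36]); Taking the first minus the rest: none of the subtracted shapes is present at this height, so the result so far is unchanged — 2 connected regions. The result has 2 disconnected regions.

2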